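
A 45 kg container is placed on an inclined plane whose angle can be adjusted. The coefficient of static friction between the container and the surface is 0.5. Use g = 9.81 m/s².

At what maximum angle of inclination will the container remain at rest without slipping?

At the slip threshold, m g sin θ = μ_s · m g cos θ, so tan θ = μ_s.
θ_max = arctan(0.5) = 26.6°.

θ_max ≈ 26.6°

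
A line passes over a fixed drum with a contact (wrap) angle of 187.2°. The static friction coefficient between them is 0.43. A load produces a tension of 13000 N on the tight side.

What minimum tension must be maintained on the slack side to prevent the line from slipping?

T_min ≈ 3190 N

Capstan equation at impending slip: T_tight/T_slack = e^{μβ}.
β = 187.2° = 3.267 rad; e^{μβ} = e^{0.43×3.267} = 4.075.
T_slack = T_tight / e^{μβ} = 13000 / 4.075 = 3190 N.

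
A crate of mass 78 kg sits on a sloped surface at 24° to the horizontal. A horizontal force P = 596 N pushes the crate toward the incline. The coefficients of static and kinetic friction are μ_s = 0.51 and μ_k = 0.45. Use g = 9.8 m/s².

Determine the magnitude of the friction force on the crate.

The horizontal push has a component P sin θ into the surface, so N = m g cos θ + P sin θ = 698.3 + 242.4 = 940.7 N.
Parallel to the incline: P cos θ − m g sin θ = 544.5 − 310.9 = 233.6 N; the friction needed to balance this is 233.6 N acting down the slope.
The limit of static friction is μ_s N = 479.8 N.
Since 233.6 N is within the 479.8 N limit, the crate stays put and friction is exactly 234 N.

f ≈ 234 N (down the incline)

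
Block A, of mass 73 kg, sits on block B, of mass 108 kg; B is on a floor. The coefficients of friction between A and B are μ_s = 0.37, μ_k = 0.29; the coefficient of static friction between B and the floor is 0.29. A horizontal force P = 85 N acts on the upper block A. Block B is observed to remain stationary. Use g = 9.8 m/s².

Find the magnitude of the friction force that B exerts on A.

The normal force B exerts on A is simply A's weight, N₁ = 715.4 N.
Maximum static friction on A from B: μ_s N₁ = 0.37×715.4 = 264.7 N.
P = 85 N is within that limit, so A and B move together (both at rest); the A–B friction is simply f₁ = P = 85 N.
B experiences an equal 85 N forward from A (third law). B is in equilibrium, so the floor supplies f₂ = 85 N of static friction (limit μ_s(m_A+m_B)g = 514.4 N, not exceeded).

f ≈ 85 N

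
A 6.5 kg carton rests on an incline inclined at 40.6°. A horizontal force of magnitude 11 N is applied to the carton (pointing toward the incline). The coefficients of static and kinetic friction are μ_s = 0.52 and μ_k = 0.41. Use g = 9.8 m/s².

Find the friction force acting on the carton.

The horizontal push has a component P sin θ into the surface, so N = m g cos θ + P sin θ = 48.37 + 7.159 = 55.52 N.
Parallel to the incline: P cos θ − m g sin θ = 8.352 − 41.45 = -33.1 N; the friction needed to balance this is 33.1 N acting up the slope.
The limit of static friction is μ_s N = 28.87 N.
The required 33.1 N exceeds the static limit, so the carton slides down-slope and f = μ_k N = 0.41×55.52 = 22.8 N.

f ≈ 22.8 N (up the incline)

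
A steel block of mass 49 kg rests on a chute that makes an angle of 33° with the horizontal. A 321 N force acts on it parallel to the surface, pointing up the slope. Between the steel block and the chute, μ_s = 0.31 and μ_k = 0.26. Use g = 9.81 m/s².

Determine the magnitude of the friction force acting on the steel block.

The normal reaction is N = m g cos θ = 403.1 N.
Parallel to the incline, ΣF = 0 gives f = m g sin θ − P = 261.8 − 321 = -59.2 N (up-slope positive).
The static-friction ceiling is μ_s N = 0.31 × 403.1 = 125 N.
Since |-59.2| ≤ 125 N, no slip — friction simply equals what equilibrium demands.

f ≈ 59.2 N (down the incline)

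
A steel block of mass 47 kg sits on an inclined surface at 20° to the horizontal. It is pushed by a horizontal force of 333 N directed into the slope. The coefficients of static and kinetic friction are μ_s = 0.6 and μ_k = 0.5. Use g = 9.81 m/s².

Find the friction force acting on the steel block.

f ≈ 155 N (down the incline)

Resolve perpendicular to the incline: N = m g cos θ + P sin θ = 47×9.81×cos 20° + 333×sin 20° = 547.2 N.
Parallel to the incline: P cos θ − m g sin θ = 312.9 − 157.7 = 155.2 N; the friction needed to balance this is 155.2 N acting down the slope.
The limit of static friction is μ_s N = 328.3 N.
Since 155.2 N is within the 328.3 N limit, the steel block stays put and friction is exactly 155 N.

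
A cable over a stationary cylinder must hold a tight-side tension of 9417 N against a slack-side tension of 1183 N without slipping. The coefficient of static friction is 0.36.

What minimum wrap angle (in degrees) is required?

T₂/T₁ = e^{μβ} → β = ln(T₂/T₁)/μ.
β = ln(9417/1183)/0.36 = 2.074/0.36 = 5.762 rad.
In degrees: β = 5.762 × 180/π = 330°.

β_min ≈ 330°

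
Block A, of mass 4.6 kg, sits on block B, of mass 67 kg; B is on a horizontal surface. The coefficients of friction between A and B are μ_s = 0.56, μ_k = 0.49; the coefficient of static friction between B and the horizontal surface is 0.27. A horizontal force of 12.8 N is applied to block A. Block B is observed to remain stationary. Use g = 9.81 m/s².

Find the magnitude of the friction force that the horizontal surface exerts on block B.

f ≈ 12.8 N

Normal force at the A–B interface: N₁ = m_A g = 45.13 N.
So the A–B interface can sustain at most μ_s N₁ = 25.27 N of static friction.
P = 12.8 N is within that limit, so A and B move together (both at rest); the A–B friction is simply f₁ = P = 12.8 N.
B experiences an equal 12.8 N forward from A (third law). B is in equilibrium, so the floor supplies f₂ = 12.8 N of static friction (limit μ_s(m_A+m_B)g = 189.6 N, not exceeded).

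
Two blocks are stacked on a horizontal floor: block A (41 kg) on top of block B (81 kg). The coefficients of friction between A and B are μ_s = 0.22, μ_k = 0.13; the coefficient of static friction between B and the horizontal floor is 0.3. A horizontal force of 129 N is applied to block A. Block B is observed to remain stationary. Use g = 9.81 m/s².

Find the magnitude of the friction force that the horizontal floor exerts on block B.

Normal force at the A–B interface: N₁ = m_A g = 402.2 N.
So the A–B interface can sustain at most μ_s N₁ = 88.49 N of static friction.
P = 129 N exceeds that limit, so A slips over B and the interface friction becomes kinetic: f₁ = μ_k N₁ = 0.13×402.2 = 52.3 N.
By Newton's third law B feels 52.3 N forward from A. With B stationary, the floor's static friction on B balances it: f₂ = 52.3 N (well within μ_s(m_A+m_B)g = 359 N).

f ≈ 52.3 N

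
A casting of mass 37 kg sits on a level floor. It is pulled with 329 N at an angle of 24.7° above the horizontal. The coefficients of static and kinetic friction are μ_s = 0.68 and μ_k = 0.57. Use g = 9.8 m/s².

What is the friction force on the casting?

f ≈ 128 N

The vertical component of P reduces the normal force: N = m g − P sin α = 362.6 − 137.5 = 225.1 N.
The horizontal driving force is P cos α = 298.9 N, so equilibrium needs friction f = 298.9 N.
The static-friction limit is μ_s N = 153.1 N.
The required friction exceeds μ_s N, so the casting moves and f = μ_k N = 128 N.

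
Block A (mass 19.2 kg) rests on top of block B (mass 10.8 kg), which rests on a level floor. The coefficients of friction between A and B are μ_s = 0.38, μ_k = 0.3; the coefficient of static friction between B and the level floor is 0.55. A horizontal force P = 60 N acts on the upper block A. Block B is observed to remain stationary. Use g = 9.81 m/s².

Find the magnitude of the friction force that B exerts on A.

The normal force B exerts on A is simply A's weight, N₁ = 188.4 N.
So the A–B interface can sustain at most μ_s N₁ = 71.57 N of static friction.
Since P = 60 N ≤ 71.57 N, A does not slip on B; friction on A equals P = 60 N.
B experiences an equal 60 N forward from A (third law). B is in equilibrium, so the floor supplies f₂ = 60 N of static friction (limit μ_s(m_A+m_B)g = 161.9 N, not exceeded).

f ≈ 60 N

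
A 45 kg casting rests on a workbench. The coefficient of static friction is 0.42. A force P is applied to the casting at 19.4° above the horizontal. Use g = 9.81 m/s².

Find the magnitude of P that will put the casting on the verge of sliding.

P ≈ 171 N

N = m g − P sin α (the pull lifts the casting).
At impending slip, P cos α = μ_s N = μ_s (m g − P sin α).
Solving: P (cos α + μ_s sin α) = μ_s m g → P = 0.42×441/(cos 19.4° + 0.42 sin 19.4°) = 185/1.083 = 171 N.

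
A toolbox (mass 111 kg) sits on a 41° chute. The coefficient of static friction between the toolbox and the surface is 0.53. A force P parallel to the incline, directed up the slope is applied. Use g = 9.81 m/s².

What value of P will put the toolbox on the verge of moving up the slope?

P ≈ 1150 N

At impending motion up the slope, friction acts down-slope at its limit: f = μ_s N.
P is parallel to the surface, so N = m g cos θ = 822 N.
Along the incline: P = m g sin θ + μ_s N = 714 + 0.53×822 = 1150 N.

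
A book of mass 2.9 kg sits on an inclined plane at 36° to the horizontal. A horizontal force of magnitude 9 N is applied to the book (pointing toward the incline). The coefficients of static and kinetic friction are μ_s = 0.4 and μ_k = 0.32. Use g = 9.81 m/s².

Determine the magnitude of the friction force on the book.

The horizontal push has a component P sin θ into the surface, so N = m g cos θ + P sin θ = 23.02 + 5.29 = 28.31 N.
Parallel to the incline: P cos θ − m g sin θ = 7.281 − 16.72 = -9.441 N; the friction needed to balance this is 9.441 N acting up the slope.
Maximum static friction: μ_s N = 0.4 × 28.31 = 11.32 N.
Since 9.441 N is within the 11.32 N limit, the book stays put and friction is exactly 9.44 N.

f ≈ 9.44 N (up the incline)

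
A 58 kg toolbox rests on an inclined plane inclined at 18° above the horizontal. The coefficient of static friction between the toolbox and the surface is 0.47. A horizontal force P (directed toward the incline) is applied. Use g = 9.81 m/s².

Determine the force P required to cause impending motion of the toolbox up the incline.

P ≈ 534 N

At impending motion up the slope, friction acts down-slope at its limit: f = μ_s N.
Perpendicular to the incline: N = m g cos θ + P sin θ.
Along the incline: P cos θ = m g sin θ + μ_s N = m g sin θ + μ_s (m g cos θ + P sin θ).
Solving, P (cos θ − μ_s sin θ) = m g (sin θ + μ_s cos θ), so P = 58×9.81×(sin 18° + 0.47 cos 18°)/(cos 18° − 0.47 sin 18°) = 569×0.756/0.8058 = 534 N.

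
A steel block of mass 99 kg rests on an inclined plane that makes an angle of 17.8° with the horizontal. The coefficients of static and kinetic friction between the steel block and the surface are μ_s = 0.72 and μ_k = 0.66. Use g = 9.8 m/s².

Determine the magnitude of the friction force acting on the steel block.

f ≈ 297 N (up the incline)

Normal force: N = m g cos θ = 99 × 9.8 × cos 17.8° = 923.8 N.
Along the slope the weight component is m g sin θ = 296.6 N; friction must supply exactly this, acting up-slope.
The static-friction ceiling is μ_s N = 0.72 × 923.8 = 665.1 N.
Since |296.6| ≤ 665.1 N, static friction is sufficient; f equals the required value, not μ_s N.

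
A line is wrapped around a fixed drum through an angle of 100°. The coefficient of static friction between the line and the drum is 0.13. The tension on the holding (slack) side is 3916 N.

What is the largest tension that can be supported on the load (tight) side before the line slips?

T_max ≈ 4910 N

At impending slip the capstan equation gives T₂/T₁ = e^{μβ} with β in radians.
β = 100° × π/180 = 1.745 rad.
e^{μβ} = e^{0.13×1.745} = 1.255.
T₂ = T₁ · e^{μβ} = 3916 × 1.255 = 4910 N.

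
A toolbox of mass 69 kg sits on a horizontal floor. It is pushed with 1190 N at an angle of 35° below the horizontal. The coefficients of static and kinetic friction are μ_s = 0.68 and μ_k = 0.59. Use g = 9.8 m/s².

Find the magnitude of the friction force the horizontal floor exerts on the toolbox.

N = m g + P sin α = 676.2 + 1190×sin 35° = 1359 N.
The horizontal driving force is P cos α = 974.8 N, so equilibrium needs friction f = 974.8 N.
μ_s N = 0.68 × 1359 = 924 N.
974.8 > 924 N → the toolbox slides; f = μ_k N = 0.59×1359 = 802 N.

f ≈ 802 N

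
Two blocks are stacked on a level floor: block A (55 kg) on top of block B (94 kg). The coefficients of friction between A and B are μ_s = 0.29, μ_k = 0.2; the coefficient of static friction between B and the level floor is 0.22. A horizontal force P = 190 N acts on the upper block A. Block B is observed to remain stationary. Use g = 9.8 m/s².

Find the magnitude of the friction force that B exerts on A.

The normal force B exerts on A is simply A's weight, N₁ = 539 N.
Maximum static friction on A from B: μ_s N₁ = 0.29×539 = 156.3 N.
P = 190 N exceeds that limit, so A slips over B and the interface friction becomes kinetic: f₁ = μ_k N₁ = 0.2×539 = 108 N.
By Newton's third law B feels 108 N forward from A. With B stationary, the floor's static friction on B balances it: f₂ = 108 N (well within μ_s(m_A+m_B)g = 321.2 N).

f ≈ 108 N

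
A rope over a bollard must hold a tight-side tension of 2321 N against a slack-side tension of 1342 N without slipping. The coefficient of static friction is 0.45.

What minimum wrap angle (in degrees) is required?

T₂/T₁ = e^{μβ} → β = ln(T₂/T₁)/μ.
β = ln(2321/1342)/0.45 = 0.5478/0.45 = 1.217 rad.
In degrees: β = 1.217 × 180/π = 69.8°.

β_min ≈ 69.8°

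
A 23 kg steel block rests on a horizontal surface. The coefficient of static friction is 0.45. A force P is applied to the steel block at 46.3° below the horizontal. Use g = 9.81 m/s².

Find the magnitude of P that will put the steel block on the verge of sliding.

N = m g + P sin α (the push presses the steel block into the horizontal surface).
At impending slip, P cos α = μ_s N = μ_s (m g + P sin α).
Solving: P (cos α − μ_s sin α) = μ_s m g → P = 0.45×226/(cos 46.3° − 0.45 sin 46.3°) = 102/0.3655 = 278 N.

P ≈ 278 N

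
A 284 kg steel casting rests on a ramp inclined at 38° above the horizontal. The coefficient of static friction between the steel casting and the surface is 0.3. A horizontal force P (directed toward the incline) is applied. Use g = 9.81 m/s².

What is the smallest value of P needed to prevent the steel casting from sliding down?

The steel casting tends to slide down (tan θ > μ_s), so at the point of impending slip friction acts up-slope at its limit: f = μ_s N.
Perpendicular to the incline: N = m g cos θ + P sin θ.
Along the incline: P cos θ + μ_s N = m g sin θ, i.e. P cos θ + μ_s (m g cos θ + P sin θ) = m g sin θ.
Solving, P (cos θ + μ_s sin θ) = m g (sin θ − μ_s cos θ), so P = 2790×0.3793/0.9727 = 1090 N.

P_min ≈ 1090 N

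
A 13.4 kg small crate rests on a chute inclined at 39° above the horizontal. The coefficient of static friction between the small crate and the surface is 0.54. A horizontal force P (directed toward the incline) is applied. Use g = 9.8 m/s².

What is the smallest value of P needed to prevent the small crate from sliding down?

P_min ≈ 24.6 N

The small crate tends to slide down (tan θ > μ_s), so at the point of impending slip friction acts up-slope at its limit: f = μ_s N.
Perpendicular to the incline: N = m g cos θ + P sin θ.
Along the incline: P cos θ + μ_s N = m g sin θ, i.e. P cos θ + μ_s (m g cos θ + P sin θ) = m g sin θ.
Solving, P (cos θ + μ_s sin θ) = m g (sin θ − μ_s cos θ), so P = 131×0.2097/1.117 = 24.6 N.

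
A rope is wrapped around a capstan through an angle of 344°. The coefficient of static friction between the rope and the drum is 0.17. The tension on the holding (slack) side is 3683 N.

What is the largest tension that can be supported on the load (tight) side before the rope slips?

T_max ≈ 10200 N

At impending slip the capstan equation gives T₂/T₁ = e^{μβ} with β in radians.
β = 344° × π/180 = 6.004 rad.
e^{μβ} = e^{0.17×6.004} = 2.775.
T₂ = T₁ · e^{μβ} = 3683 × 2.775 = 10200 N.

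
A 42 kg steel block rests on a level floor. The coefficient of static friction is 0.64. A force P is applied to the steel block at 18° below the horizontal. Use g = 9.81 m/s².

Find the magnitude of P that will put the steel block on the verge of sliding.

N = m g + P sin α (the push presses the steel block into the level floor).
At impending slip, P cos α = μ_s N = μ_s (m g + P sin α).
Solving: P (cos α − μ_s sin α) = μ_s m g → P = 0.64×412/(cos 18° − 0.64 sin 18°) = 264/0.7533 = 350 N.

P ≈ 350 N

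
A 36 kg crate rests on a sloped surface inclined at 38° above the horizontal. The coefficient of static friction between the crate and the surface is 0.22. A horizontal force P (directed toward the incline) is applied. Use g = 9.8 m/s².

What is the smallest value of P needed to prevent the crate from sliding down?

P_min ≈ 169 N

The crate tends to slide down (tan θ > μ_s), so at the point of impending slip friction acts up-slope at its limit: f = μ_s N.
Perpendicular to the incline: N = m g cos θ + P sin θ.
Along the incline: P cos θ + μ_s N = m g sin θ, i.e. P cos θ + μ_s (m g cos θ + P sin θ) = m g sin θ.
Solving, P (cos θ + μ_s sin θ) = m g (sin θ − μ_s cos θ), so P = 353×0.4423/0.9235 = 169 N.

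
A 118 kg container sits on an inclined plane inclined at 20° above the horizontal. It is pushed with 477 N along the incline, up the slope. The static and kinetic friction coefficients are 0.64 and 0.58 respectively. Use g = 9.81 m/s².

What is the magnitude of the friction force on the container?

f ≈ 81.1 N (down the incline)

Normal force: N = m g cos θ = 118 × 9.81 × cos 20° = 1088 N.
The friction needed for equilibrium is m g sin θ − P = 395.9 − 477 = -81.08 N, measured positive up-slope.
The static-friction ceiling is μ_s N = 0.64 × 1088 = 696.2 N.
Since |-81.08| ≤ 696.2 N, static friction is sufficient; f equals the required value, not μ_s N.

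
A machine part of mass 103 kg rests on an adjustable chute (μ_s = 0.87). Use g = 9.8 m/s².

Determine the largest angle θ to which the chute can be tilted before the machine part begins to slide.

θ_max ≈ 41°

At the slip threshold, m g sin θ = μ_s · m g cos θ, so tan θ = μ_s.
θ_max = arctan(0.87) = 41°.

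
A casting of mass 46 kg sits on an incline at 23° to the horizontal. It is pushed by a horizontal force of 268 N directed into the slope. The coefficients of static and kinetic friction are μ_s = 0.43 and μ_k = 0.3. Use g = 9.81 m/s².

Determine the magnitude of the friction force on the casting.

f ≈ 70.4 N (down the incline)

Normal direction: N = m g cos θ + P sin θ = 520.1 N.
Along the incline, the net driving force (taking up-slope positive) is P cos θ − m g sin θ = 246.7 − 176.3 = 70.37 N, so equilibrium requires friction f = -70.37 N (down-slope).
The limit of static friction is μ_s N = 223.6 N.
Since 70.37 N is within the 223.6 N limit, the casting stays put and friction is exactly 70.4 N.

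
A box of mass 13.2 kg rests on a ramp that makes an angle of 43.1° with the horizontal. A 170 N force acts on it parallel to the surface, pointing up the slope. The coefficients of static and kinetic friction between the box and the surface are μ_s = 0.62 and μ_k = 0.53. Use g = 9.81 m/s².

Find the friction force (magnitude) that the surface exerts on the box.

f ≈ 50.1 N (down the incline)

The normal reaction is N = m g cos θ = 94.55 N.
The friction needed for equilibrium is m g sin θ − P = 88.48 − 170 = -81.52 N, measured positive up-slope.
Maximum static friction available: μ_s N = 0.62 × 94.55 = 58.62 N.
|-81.52| exceeds 58.62 N, so the box slips up-slope; friction is kinetic, f = μ_k N = 0.53×94.55 = 50.1 N.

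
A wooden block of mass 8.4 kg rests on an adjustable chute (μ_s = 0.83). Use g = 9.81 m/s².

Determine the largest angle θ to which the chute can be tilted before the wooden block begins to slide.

At the slip threshold, m g sin θ = μ_s · m g cos θ, so tan θ = μ_s.
θ_max = arctan(0.83) = 39.7°.

θ_max ≈ 39.7°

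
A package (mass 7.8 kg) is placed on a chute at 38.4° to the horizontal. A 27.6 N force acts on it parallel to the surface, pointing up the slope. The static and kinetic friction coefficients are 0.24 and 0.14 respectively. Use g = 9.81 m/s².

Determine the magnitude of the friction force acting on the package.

f ≈ 8.4 N (up the incline)

Normal force: N = m g cos θ = 7.8 × 9.81 × cos 38.4° = 59.97 N.
Parallel to the incline, ΣF = 0 gives f = m g sin θ − P = 47.53 − 27.6 = 19.93 N (up-slope positive).
Maximum static friction available: μ_s N = 0.24 × 59.97 = 14.39 N.
Since |19.93| > 14.39 N, static friction cannot hold it; the package slides down the incline and kinetic friction applies: f = μ_k N = 0.14 × 59.97 = 8.4 N.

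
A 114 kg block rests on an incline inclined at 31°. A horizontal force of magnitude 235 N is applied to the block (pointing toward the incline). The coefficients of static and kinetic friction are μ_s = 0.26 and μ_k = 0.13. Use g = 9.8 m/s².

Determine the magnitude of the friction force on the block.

f ≈ 140 N (up the incline)

The horizontal push has a component P sin θ into the surface, so N = m g cos θ + P sin θ = 957.6 + 121 = 1079 N.
Along the incline, the net driving force (taking up-slope positive) is P cos θ − m g sin θ = 201.4 − 575.4 = -374 N, so equilibrium requires friction f = 374 N (up-slope).
Maximum static friction: μ_s N = 0.26 × 1079 = 280.5 N.
The required 374 N exceeds the static limit, so the block slides down-slope and f = μ_k N = 0.13×1079 = 140 N.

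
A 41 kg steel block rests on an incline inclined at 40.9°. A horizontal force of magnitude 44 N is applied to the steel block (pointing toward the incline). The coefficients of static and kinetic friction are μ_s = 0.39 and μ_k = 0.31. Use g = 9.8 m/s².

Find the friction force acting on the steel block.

f ≈ 103 N (up the incline)

The horizontal push has a component P sin θ into the surface, so N = m g cos θ + P sin θ = 303.7 + 28.81 = 332.5 N.
Along the incline, the net driving force (taking up-slope positive) is P cos θ − m g sin θ = 33.26 − 263.1 = -229.8 N, so equilibrium requires friction f = 229.8 N (up-slope).
The limit of static friction is μ_s N = 129.7 N.
The required 229.8 N exceeds the static limit, so the steel block slides down-slope and f = μ_k N = 0.31×332.5 = 103 N.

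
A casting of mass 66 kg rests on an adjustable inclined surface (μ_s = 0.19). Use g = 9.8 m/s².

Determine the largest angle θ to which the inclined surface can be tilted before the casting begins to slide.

At the slip threshold, m g sin θ = μ_s · m g cos θ, so tan θ = μ_s.
θ_max = arctan(0.19) = 10.8°.

θ_max ≈ 10.8°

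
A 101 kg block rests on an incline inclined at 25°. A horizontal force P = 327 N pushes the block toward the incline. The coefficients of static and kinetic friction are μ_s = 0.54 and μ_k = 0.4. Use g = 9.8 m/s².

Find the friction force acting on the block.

The horizontal push has a component P sin θ into the surface, so N = m g cos θ + P sin θ = 897.1 + 138.2 = 1035 N.
Along the incline, the net driving force (taking up-slope positive) is P cos θ − m g sin θ = 296.4 − 418.3 = -121.9 N, so equilibrium requires friction f = 121.9 N (up-slope).
Maximum static friction: μ_s N = 0.54 × 1035 = 559 N.
Since 121.9 N is within the 559 N limit, the block stays put and friction is exactly 122 N.

f ≈ 122 N (up the incline)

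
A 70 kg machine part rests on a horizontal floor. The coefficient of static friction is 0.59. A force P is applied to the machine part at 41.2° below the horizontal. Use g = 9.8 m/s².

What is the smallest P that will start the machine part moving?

N = m g + P sin α (the push presses the machine part into the horizontal floor).
At impending slip, P cos α = μ_s N = μ_s (m g + P sin α).
Solving: P (cos α − μ_s sin α) = μ_s m g → P = 0.59×686/(cos 41.2° − 0.59 sin 41.2°) = 405/0.3638 = 1110 N.

P ≈ 1110 N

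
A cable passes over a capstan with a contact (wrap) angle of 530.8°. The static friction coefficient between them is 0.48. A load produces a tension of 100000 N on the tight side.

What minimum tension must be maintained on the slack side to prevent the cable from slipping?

Capstan equation at impending slip: T_tight/T_slack = e^{μβ}.
β = 530.8° = 9.264 rad; e^{μβ} = e^{0.48×9.264} = 85.36.
T_slack = T_tight / e^{μβ} = 100000 / 85.36 = 1170 N.

T_min ≈ 1170 N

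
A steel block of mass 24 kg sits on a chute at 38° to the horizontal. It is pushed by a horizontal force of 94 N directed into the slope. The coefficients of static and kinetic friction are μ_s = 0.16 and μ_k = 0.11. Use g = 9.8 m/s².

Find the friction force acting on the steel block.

f ≈ 26.8 N (up the incline)

The horizontal push has a component P sin θ into the surface, so N = m g cos θ + P sin θ = 185.3 + 57.87 = 243.2 N.
Parallel to the incline: P cos θ − m g sin θ = 74.07 − 144.8 = -70.73 N; the friction needed to balance this is 70.73 N acting up the slope.
The limit of static friction is μ_s N = 38.91 N.
The required 70.73 N exceeds the static limit, so the steel block slides down-slope and f = μ_k N = 0.11×243.2 = 26.8 N.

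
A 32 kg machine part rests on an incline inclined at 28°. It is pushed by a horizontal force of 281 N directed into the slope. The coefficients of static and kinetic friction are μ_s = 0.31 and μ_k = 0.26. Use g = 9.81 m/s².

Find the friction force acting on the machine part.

Resolve perpendicular to the incline: N = m g cos θ + P sin θ = 32×9.81×cos 28° + 281×sin 28° = 409.1 N.
Parallel to the incline: P cos θ − m g sin θ = 248.1 − 147.4 = 100.7 N; the friction needed to balance this is 100.7 N acting down the slope.
The limit of static friction is μ_s N = 126.8 N.
|f_req| = 100.7 ≤ 126.8 N → the machine part is in equilibrium; friction equals the required value.

f ≈ 101 N (down the incline)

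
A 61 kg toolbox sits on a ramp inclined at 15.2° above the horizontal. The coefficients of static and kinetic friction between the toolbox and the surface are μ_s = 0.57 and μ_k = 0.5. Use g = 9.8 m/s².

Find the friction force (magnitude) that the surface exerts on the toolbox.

f ≈ 157 N (up the incline)

Normal force: N = m g cos θ = 61 × 9.8 × cos 15.2° = 576.9 N.
For equilibrium along the incline, friction must balance the weight component: f = m g sin θ = 156.7 N up the slope.
Static friction can supply at most μ_s N = 328.8 N.
Since |156.7| ≤ 328.8 N, static friction is sufficient; f equals the required value, not μ_s N.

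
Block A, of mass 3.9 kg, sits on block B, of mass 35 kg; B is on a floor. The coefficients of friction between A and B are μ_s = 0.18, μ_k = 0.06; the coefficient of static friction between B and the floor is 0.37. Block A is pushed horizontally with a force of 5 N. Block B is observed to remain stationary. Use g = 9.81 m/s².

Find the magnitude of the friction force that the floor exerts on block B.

f ≈ 5 N

The normal force B exerts on A is simply A's weight, N₁ = 38.26 N.
Maximum static friction on A from B: μ_s N₁ = 0.18×38.26 = 6.887 N.
P = 5 N is within that limit, so A and B move together (both at rest); the A–B friction is simply f₁ = P = 5 N.
B experiences an equal 5 N forward from A (third law). B is in equilibrium, so the floor supplies f₂ = 5 N of static friction (limit μ_s(m_A+m_B)g = 141.2 N, not exceeded).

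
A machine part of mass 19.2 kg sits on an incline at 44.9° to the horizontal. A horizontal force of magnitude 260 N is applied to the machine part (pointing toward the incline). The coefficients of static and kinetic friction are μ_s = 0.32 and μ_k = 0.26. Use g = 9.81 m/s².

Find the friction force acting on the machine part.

f ≈ 51.2 N (down the incline)

Normal direction: N = m g cos θ + P sin θ = 316.9 N.
Along the incline, the net driving force (taking up-slope positive) is P cos θ − m g sin θ = 184.2 − 133 = 51.22 N, so equilibrium requires friction f = -51.22 N (down-slope).
Maximum static friction: μ_s N = 0.32 × 316.9 = 101.4 N.
|f_req| = 51.22 ≤ 101.4 N → the machine part is in equilibrium; friction equals the required value.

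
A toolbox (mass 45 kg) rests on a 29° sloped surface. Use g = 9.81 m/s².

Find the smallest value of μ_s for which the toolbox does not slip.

At the slip threshold m g sin θ = μ_s m g cos θ, so μ_s,min = tan θ.
μ_s,min = tan 29° = 0.554.

μ_s,min ≈ 0.554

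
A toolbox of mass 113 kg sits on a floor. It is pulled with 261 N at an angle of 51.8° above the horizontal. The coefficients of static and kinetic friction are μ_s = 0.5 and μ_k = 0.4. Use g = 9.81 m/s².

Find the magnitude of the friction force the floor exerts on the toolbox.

The vertical component of P reduces the normal force: N = m g − P sin α = 1109 − 205.1 = 903.4 N.
For equilibrium, f = P cos α = 261×cos 51.8° = 161.4 N.
The static-friction limit is μ_s N = 451.7 N.
161.4 ≤ 451.7 N → static; friction equals the required 161 N.

f ≈ 161 N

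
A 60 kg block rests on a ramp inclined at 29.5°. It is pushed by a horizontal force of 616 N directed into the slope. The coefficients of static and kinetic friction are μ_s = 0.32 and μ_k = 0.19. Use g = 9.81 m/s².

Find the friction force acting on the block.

Resolve perpendicular to the incline: N = m g cos θ + P sin θ = 60×9.81×cos 29.5° + 616×sin 29.5° = 815.6 N.
Parallel to the incline: P cos θ − m g sin θ = 536.1 − 289.8 = 246.3 N; the friction needed to balance this is 246.3 N acting down the slope.
Maximum static friction: μ_s N = 0.32 × 815.6 = 261 N.
|f_req| = 246.3 ≤ 261 N → the block is in equilibrium; friction equals the required value.

f ≈ 246 N (down the incline)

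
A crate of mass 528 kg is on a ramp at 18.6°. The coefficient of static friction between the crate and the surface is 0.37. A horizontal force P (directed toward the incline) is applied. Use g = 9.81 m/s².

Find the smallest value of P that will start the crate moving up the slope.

At impending motion up the slope, friction acts down-slope at its limit: f = μ_s N.
Perpendicular to the incline: N = m g cos θ + P sin θ.
Along the incline: P cos θ = m g sin θ + μ_s N = m g sin θ + μ_s (m g cos θ + P sin θ).
Solving, P (cos θ − μ_s sin θ) = m g (sin θ + μ_s cos θ), so P = 528×9.81×(sin 18.6° + 0.37 cos 18.6°)/(cos 18.6° − 0.37 sin 18.6°) = 5180×0.6696/0.8298 = 4180 N.

P ≈ 4180 N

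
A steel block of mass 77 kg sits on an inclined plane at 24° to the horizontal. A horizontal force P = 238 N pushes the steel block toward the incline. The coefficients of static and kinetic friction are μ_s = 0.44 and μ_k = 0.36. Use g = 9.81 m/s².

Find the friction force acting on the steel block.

Resolve perpendicular to the incline: N = m g cos θ + P sin θ = 77×9.81×cos 24° + 238×sin 24° = 786.9 N.
Parallel to the incline: P cos θ − m g sin θ = 217.4 − 307.2 = -89.81 N; the friction needed to balance this is 89.81 N acting up the slope.
Maximum static friction: μ_s N = 0.44 × 786.9 = 346.2 N.
Since 89.81 N is within the 346.2 N limit, the steel block stays put and friction is exactly 89.8 N.

f ≈ 89.8 N (up the incline)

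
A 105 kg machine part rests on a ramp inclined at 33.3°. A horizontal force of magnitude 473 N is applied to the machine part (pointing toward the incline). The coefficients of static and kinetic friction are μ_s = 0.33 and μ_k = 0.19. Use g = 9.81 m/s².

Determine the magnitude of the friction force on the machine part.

f ≈ 170 N (up the incline)

Normal direction: N = m g cos θ + P sin θ = 1121 N.
Parallel to the incline: P cos θ − m g sin θ = 395.3 − 565.5 = -170.2 N; the friction needed to balance this is 170.2 N acting up the slope.
The limit of static friction is μ_s N = 369.8 N.
|f_req| = 170.2 ≤ 369.8 N → the machine part is in equilibrium; friction equals the required value.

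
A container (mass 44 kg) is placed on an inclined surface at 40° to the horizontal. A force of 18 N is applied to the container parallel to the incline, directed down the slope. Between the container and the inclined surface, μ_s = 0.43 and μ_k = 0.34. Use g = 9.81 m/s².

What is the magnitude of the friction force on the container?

Normal force: N = m g cos θ = 44 × 9.81 × cos 40° = 330.7 N.
The friction needed for equilibrium is m g sin θ + P = 277.5 + 18 = 295.5 N, measured positive up-slope.
Maximum static friction available: μ_s N = 0.43 × 330.7 = 142.2 N.
|295.5| exceeds 142.2 N, so the container slips down-slope; friction is kinetic, f = μ_k N = 0.34×330.7 = 112 N.

f ≈ 112 N (up the incline)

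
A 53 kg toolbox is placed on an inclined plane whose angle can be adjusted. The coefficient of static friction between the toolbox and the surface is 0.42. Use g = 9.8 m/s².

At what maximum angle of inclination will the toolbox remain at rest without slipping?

θ_max ≈ 22.8°

At the slip threshold, m g sin θ = μ_s · m g cos θ, so tan θ = μ_s.
θ_max = arctan(0.42) = 22.8°.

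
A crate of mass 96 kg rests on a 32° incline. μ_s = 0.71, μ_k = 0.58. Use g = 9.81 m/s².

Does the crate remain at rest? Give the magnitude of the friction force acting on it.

N = m g cos θ = 799 N.
Down-slope weight component: m g sin θ = 499 N.
μ_s N = 567 N.
499 ≤ 567 N, so it stays put; friction = 499 N.

f ≈ 499 N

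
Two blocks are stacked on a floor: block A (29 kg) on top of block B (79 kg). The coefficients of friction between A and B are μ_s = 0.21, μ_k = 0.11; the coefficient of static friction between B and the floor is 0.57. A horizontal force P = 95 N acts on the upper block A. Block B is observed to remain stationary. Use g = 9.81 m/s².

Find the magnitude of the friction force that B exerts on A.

f ≈ 31.3 N

Between the blocks, N₁ = m_A g = 284.5 N.
Maximum static friction on A from B: μ_s N₁ = 0.21×284.5 = 59.74 N.
Since P = 95 N > 59.74 N, A slides on B; the A–B friction is kinetic: f₁ = μ_k N₁ = 0.11×284.5 = 31.3 N.
By Newton's third law B feels 31.3 N forward from A. With B stationary, the floor's static friction on B balances it: f₂ = 31.3 N (well within μ_s(m_A+m_B)g = 603.9 N).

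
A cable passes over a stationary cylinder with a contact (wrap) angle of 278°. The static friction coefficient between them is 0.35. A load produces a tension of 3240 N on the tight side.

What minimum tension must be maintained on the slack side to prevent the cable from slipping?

T_min ≈ 593 N

Capstan equation at impending slip: T_tight/T_slack = e^{μβ}.
β = 278° = 4.852 rad; e^{μβ} = e^{0.35×4.852} = 5.464.
T_slack = T_tight / e^{μβ} = 3240 / 5.464 = 593 N.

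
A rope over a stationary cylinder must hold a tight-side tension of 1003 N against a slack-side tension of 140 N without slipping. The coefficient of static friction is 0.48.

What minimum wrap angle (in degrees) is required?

T₂/T₁ = e^{μβ} → β = ln(T₂/T₁)/μ.
β = ln(1003/140)/0.48 = 1.969/0.48 = 4.102 rad.
In degrees: β = 4.102 × 180/π = 235°.

β_min ≈ 235°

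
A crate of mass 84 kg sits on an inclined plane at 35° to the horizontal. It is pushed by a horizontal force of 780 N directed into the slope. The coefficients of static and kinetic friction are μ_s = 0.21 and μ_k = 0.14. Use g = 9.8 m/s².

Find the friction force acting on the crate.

Resolve perpendicular to the incline: N = m g cos θ + P sin θ = 84×9.8×cos 35° + 780×sin 35° = 1122 N.
Along the incline, the net driving force (taking up-slope positive) is P cos θ − m g sin θ = 638.9 − 472.2 = 166.8 N, so equilibrium requires friction f = -166.8 N (down-slope).
Maximum static friction: μ_s N = 0.21 × 1122 = 235.6 N.
|f_req| = 166.8 ≤ 235.6 N → the crate is in equilibrium; friction equals the required value.

f ≈ 167 N (down the incline)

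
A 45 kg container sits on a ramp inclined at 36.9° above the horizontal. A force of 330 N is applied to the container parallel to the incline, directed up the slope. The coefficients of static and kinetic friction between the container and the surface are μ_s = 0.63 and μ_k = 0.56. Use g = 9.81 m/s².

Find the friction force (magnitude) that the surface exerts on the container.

f ≈ 64.9 N (down the incline)

Normal force: N = m g cos θ = 45 × 9.81 × cos 36.9° = 353 N.
Parallel to the incline, ΣF = 0 gives f = m g sin θ − P = 265.1 − 330 = -64.94 N (up-slope positive).
Static friction can supply at most μ_s N = 222.4 N.
Since |-64.94| ≤ 222.4 N, the container remains in static equilibrium and friction takes exactly the required value.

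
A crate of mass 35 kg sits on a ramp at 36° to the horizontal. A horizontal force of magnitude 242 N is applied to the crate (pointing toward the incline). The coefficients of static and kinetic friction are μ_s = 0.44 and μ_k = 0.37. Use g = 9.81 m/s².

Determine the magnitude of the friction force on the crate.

Resolve perpendicular to the incline: N = m g cos θ + P sin θ = 35×9.81×cos 36° + 242×sin 36° = 420 N.
Parallel to the incline: P cos θ − m g sin θ = 195.8 − 201.8 = -6.034 N; the friction needed to balance this is 6.034 N acting up the slope.
Maximum static friction: μ_s N = 0.44 × 420 = 184.8 N.
|f_req| = 6.034 ≤ 184.8 N → the crate is in equilibrium; friction equals the required value.

f ≈ 6.03 N (up the incline)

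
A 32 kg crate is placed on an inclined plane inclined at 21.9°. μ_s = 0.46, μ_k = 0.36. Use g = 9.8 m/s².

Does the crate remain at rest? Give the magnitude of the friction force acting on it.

f ≈ 117 N

N = m g cos θ = 291 N.
Down-slope weight component: m g sin θ = 117 N.
μ_s N = 134 N.
117 ≤ 134 N, so it stays put; friction = 117 N.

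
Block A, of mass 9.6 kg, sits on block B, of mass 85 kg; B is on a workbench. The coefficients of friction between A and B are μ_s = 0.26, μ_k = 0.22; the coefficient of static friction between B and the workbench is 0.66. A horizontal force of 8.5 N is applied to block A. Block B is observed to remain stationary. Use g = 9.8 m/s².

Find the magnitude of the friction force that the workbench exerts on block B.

The normal force B exerts on A is simply A's weight, N₁ = 94.08 N.
Maximum static friction on A from B: μ_s N₁ = 0.26×94.08 = 24.46 N.
Since P = 8.5 N ≤ 24.46 N, A does not slip on B; friction on A equals P = 8.5 N.
By Newton's third law B feels 8.5 N forward from A. With B stationary, the floor's static friction on B balances it: f₂ = 8.5 N (well within μ_s(m_A+m_B)g = 611.9 N).

f ≈ 8.5 N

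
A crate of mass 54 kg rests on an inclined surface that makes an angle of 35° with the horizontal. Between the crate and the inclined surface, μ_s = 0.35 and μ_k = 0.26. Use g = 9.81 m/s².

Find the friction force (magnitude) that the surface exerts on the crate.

Perpendicular to the surface, N = m g cos θ = 54·9.81·cos 35° = 433.9 N.
For equilibrium along the incline, friction must balance the weight component: f = m g sin θ = 303.8 N up the slope.
The static-friction ceiling is μ_s N = 0.35 × 433.9 = 151.9 N.
Since |303.8| > 151.9 N, static friction cannot hold it; the crate slides down the incline and kinetic friction applies: f = μ_k N = 0.26 × 433.9 = 113 N.

f ≈ 113 N (up the incline)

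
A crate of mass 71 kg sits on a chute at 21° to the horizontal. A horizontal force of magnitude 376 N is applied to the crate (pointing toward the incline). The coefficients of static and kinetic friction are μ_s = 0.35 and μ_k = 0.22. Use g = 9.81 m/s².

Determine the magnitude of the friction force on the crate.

Resolve perpendicular to the incline: N = m g cos θ + P sin θ = 71×9.81×cos 21° + 376×sin 21° = 785 N.
Parallel to the incline: P cos θ − m g sin θ = 351 − 249.6 = 101.4 N; the friction needed to balance this is 101.4 N acting down the slope.
The limit of static friction is μ_s N = 274.7 N.
Since 101.4 N is within the 274.7 N limit, the crate stays put and friction is exactly 101 N.

f ≈ 101 N (down the incline)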